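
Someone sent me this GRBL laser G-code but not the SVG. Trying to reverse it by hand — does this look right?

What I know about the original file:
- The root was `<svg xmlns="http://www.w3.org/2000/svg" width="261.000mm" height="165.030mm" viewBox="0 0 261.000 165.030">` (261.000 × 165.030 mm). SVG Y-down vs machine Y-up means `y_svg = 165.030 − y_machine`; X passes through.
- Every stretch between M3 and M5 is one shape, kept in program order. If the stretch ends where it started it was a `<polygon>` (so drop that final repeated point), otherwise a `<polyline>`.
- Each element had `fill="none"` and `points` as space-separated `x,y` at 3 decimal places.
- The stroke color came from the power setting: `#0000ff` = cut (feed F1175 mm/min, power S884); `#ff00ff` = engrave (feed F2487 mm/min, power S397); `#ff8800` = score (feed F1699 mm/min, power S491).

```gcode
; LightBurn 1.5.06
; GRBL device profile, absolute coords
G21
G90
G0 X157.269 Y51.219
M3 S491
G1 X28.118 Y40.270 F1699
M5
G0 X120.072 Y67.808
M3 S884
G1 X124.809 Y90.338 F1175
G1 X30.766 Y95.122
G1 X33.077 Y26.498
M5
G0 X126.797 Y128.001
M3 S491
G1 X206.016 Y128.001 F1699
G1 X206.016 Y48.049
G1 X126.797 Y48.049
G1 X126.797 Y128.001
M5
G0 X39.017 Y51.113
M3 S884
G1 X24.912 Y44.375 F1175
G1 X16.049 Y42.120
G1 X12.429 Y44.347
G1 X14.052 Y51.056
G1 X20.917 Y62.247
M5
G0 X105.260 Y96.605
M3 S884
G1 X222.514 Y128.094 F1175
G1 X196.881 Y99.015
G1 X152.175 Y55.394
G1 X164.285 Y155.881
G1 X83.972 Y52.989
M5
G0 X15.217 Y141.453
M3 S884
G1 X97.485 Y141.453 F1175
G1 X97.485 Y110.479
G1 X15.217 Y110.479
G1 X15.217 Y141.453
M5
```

<svg xmlns="http://www.w3.org/2000/svg" width="261.000mm" height="165.030mm" viewBox="0 0 261.000 165.030">
  <polyline points="157.269,113.811 28.118,124.760" fill="none" stroke="#ff8800"/>
  <polyline points="120.072,97.222 124.809,74.692 30.766,69.908 33.077,138.532" fill="none" stroke="#0000ff"/>
  <polygon points="126.797,37.029 206.016,37.029 206.016,116.981 126.797,116.981" fill="none" stroke="#ff8800"/>
  <polyline points="39.017,113.917 24.912,120.655 16.049,122.910 12.429,120.683 14.052,113.974 20.917,102.783" fill="none" stroke="#0000ff"/>
  <polyline points="105.260,68.425 222.514,36.936 196.881,66.015 152.175,109.636 164.285,9.149 83.972,112.041" fill="none" stroke="#0000ff"/>
  <polygon points="15.217,23.577 97.485,23.577 97.485,54.551 15.217,54.551" fill="none" stroke="#0000ff"/>
</svg>

Each laser-on run becomes one SVG element. Flip Y back into SVG space with y_svg = 165.030 − y_machine.

Run 1: the run's S491 means `#ff8800` (score). The run is open, so emit a `<polyline>` with points (Y-flipped): 157.269,113.811 28.118,124.760.

Run 2: S884 ⇒ cut layer `#0000ff`. The run is open, so emit a `<polyline>` with points (Y-flipped): 120.072,97.222 124.809,74.692 30.766,69.908 33.077,138.532.

Run 3: the run's S491 means `#ff8800` (score). The run returns to its start, so emit a `<polygon>` with points (Y-flipped): 126.797,37.029 206.016,37.029 206.016,116.981 126.797,116.981.

Run 4: power S884 maps to stroke `#0000ff` (cut). The run is open, so emit a `<polyline>` with points (Y-flipped): 39.017,113.917 24.912,120.655 16.049,122.910 12.429,120.683 14.052,113.974 20.917,102.783.

Run 5: the run's S884 means `#0000ff` (cut). The run is open, so emit a `<polyline>` with points (Y-flipped): 105.260,68.425 222.514,36.936 196.881,66.015 152.175,109.636 164.285,9.149 83.972,112.041.

Run 6: power S884 maps to stroke `#0000ff` (cut). The run returns to its start, so emit a `<polygon>` with points (Y-flipped): 15.217,23.577 97.485,23.577 97.485,54.551 15.217,54.551.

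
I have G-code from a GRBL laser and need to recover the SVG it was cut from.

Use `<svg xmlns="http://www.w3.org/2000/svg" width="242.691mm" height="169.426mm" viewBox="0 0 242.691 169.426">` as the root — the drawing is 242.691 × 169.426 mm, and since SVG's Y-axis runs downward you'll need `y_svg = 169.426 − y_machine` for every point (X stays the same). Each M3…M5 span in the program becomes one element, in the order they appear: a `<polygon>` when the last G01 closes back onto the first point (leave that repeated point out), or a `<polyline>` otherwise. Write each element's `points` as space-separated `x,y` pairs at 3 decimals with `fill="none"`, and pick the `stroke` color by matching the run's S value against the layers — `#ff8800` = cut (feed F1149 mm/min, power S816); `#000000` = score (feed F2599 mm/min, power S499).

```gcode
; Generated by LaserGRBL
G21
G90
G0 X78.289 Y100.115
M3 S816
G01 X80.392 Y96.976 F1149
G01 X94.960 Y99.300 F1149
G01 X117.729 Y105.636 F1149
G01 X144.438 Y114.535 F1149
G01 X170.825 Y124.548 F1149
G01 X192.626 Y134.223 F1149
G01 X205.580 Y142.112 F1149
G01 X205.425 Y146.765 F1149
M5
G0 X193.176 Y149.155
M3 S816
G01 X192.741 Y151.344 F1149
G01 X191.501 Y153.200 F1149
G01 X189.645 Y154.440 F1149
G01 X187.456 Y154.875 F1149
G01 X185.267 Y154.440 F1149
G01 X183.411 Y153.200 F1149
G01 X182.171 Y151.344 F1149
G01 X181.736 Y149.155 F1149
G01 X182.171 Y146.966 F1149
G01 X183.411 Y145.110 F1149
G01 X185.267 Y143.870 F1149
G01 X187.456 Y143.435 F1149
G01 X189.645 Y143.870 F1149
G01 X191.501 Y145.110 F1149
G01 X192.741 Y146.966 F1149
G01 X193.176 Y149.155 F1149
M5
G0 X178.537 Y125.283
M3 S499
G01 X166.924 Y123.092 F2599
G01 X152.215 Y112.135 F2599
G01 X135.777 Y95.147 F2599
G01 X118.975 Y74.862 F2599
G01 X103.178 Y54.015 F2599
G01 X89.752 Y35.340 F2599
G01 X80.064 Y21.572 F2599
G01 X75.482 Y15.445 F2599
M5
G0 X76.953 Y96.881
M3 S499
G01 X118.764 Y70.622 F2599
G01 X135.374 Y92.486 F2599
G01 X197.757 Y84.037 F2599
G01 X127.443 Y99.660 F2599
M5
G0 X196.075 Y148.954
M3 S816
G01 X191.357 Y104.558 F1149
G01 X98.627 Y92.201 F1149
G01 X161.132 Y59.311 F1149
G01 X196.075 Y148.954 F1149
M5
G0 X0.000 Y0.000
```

<svg xmlns="http://www.w3.org/2000/svg" width="242.691mm" height="169.426mm" viewBox="0 0 242.691 169.426">
  <polyline points="78.289,69.311 80.392,72.450 94.960,70.126 117.729,63.790 144.438,54.891 170.825,44.878 192.626,35.203 205.580,27.314 205.425,22.661" fill="none" stroke="#ff8800"/>
  <polygon points="193.176,20.271 192.741,18.082 191.501,16.226 189.645,14.986 187.456,14.551 185.267,14.986 183.411,16.226 182.171,18.082 181.736,20.271 182.171,22.460 183.411,24.316 185.267,25.556 187.456,25.991 189.645,25.556 191.501,24.316 192.741,22.460" fill="none" stroke="#ff8800"/>
  <polyline points="178.537,44.143 166.924,46.334 152.215,57.291 135.777,74.279 118.975,94.564 103.178,115.411 89.752,134.086 80.064,147.854 75.482,153.981" fill="none" stroke="#000000"/>
  <polyline points="76.953,72.545 118.764,98.804 135.374,76.940 197.757,85.389 127.443,69.766" fill="none" stroke="#000000"/>
  <polygon points="196.075,20.472 191.357,64.868 98.627,77.225 161.132,110.115" fill="none" stroke="#ff8800"/>
</svg>

Each laser-on run becomes one SVG element. Flip Y back into SVG space with y_svg = 169.426 − y_machine.

Run 1: S816 ⇒ cut layer `#ff8800`. The run is open, so emit a `<polyline>` with points (Y-flipped): 78.289,69.311 80.392,72.450 94.960,70.126 117.729,63.790 144.438,54.891 170.825,44.878 192.626,35.203 205.580,27.314 205.425,22.661.

Run 2: power S816 maps to stroke `#ff8800` (cut). The run returns to its start, so emit a `<polygon>` with points (Y-flipped): 193.176,20.271 192.741,18.082 191.501,16.226 189.645,14.986 187.456,14.551 185.267,14.986 183.411,16.226 182.171,18.082 181.736,20.271 182.171,22.460 183.411,24.316 185.267,25.556 187.456,25.991 189.645,25.556 191.501,24.316 192.741,22.460.

Run 3: the run's S499 means `#000000` (score). The run is open, so emit a `<polyline>` with points (Y-flipped): 178.537,44.143 166.924,46.334 152.215,57.291 135.777,74.279 118.975,94.564 103.178,115.411 89.752,134.086 80.064,147.854 75.482,153.981.

Run 4: power S499 maps to stroke `#000000` (score). The run is open, so emit a `<polyline>` with points (Y-flipped): 76.953,72.545 118.764,98.804 135.374,76.940 197.757,85.389 127.443,69.766.

Run 5: the run's S816 means `#ff8800` (cut). The run returns to its start, so emit a `<polygon>` with points (Y-flipped): 196.075,20.472 191.357,64.868 98.627,77.225 161.132,110.115.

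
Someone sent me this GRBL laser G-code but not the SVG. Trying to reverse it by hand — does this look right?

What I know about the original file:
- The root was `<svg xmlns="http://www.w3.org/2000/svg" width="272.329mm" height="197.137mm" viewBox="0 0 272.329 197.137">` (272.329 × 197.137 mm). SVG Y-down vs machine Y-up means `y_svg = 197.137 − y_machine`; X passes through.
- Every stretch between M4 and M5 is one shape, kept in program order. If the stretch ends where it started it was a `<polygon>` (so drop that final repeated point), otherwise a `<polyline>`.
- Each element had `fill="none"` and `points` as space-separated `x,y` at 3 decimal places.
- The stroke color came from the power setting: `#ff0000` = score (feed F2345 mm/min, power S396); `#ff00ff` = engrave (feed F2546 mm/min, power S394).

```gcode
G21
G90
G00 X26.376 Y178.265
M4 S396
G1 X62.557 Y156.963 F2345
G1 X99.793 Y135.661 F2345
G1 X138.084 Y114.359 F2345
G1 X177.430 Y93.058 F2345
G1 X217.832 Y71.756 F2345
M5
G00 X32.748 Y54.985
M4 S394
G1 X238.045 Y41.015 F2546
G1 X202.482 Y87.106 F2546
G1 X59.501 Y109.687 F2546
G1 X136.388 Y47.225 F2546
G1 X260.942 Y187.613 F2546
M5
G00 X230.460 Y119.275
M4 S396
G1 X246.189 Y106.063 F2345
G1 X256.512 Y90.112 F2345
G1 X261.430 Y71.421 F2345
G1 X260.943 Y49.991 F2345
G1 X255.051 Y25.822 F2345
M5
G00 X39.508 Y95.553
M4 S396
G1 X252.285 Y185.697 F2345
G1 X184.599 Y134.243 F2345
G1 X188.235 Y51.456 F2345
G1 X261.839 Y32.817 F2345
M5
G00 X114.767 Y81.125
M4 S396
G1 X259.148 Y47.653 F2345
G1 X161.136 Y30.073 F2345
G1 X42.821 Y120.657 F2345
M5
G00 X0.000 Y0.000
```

y_svg = 197.137 − y_m.

[1] S396→`#ff0000` (score); open run; points: 26.376,18.872 62.557,40.174 99.793,61.476 138.084,82.778 177.430,104.079 217.832,125.381

[2] S394→`#ff00ff` (engrave); open run; points: 32.748,142.152 238.045,156.122 202.482,110.031 59.501,87.450 136.388,149.912 260.942,9.524

[3] S396→`#ff0000` (score); open run; points: 230.460,77.862 246.189,91.074 256.512,107.025 261.430,125.716 260.943,147.146 255.051,171.315

[4] S396→`#ff0000` (score); open run; points: 39.508,101.584 252.285,11.440 184.599,62.894 188.235,145.681 261.839,164.320

[5] S396→`#ff0000` (score); open run; points: 114.767,116.012 259.148,149.484 161.136,167.064 42.821,76.480

<svg xmlns="http://www.w3.org/2000/svg" width="272.329mm" height="197.137mm" viewBox="0 0 272.329 197.137">
  <polyline points="26.376,18.872 62.557,40.174 99.793,61.476 138.084,82.778 177.430,104.079 217.832,125.381" fill="none" stroke="#ff0000"/>
  <polyline points="32.748,142.152 238.045,156.122 202.482,110.031 59.501,87.450 136.388,149.912 260.942,9.524" fill="none" stroke="#ff00ff"/>
  <polyline points="230.460,77.862 246.189,91.074 256.512,107.025 261.430,125.716 260.943,147.146 255.051,171.315" fill="none" stroke="#ff0000"/>
  <polyline points="39.508,101.584 252.285,11.440 184.599,62.894 188.235,145.681 261.839,164.320" fill="none" stroke="#ff0000"/>
  <polyline points="114.767,116.012 259.148,149.484 161.136,167.064 42.821,76.480" fill="none" stroke="#ff0000"/>
</svg>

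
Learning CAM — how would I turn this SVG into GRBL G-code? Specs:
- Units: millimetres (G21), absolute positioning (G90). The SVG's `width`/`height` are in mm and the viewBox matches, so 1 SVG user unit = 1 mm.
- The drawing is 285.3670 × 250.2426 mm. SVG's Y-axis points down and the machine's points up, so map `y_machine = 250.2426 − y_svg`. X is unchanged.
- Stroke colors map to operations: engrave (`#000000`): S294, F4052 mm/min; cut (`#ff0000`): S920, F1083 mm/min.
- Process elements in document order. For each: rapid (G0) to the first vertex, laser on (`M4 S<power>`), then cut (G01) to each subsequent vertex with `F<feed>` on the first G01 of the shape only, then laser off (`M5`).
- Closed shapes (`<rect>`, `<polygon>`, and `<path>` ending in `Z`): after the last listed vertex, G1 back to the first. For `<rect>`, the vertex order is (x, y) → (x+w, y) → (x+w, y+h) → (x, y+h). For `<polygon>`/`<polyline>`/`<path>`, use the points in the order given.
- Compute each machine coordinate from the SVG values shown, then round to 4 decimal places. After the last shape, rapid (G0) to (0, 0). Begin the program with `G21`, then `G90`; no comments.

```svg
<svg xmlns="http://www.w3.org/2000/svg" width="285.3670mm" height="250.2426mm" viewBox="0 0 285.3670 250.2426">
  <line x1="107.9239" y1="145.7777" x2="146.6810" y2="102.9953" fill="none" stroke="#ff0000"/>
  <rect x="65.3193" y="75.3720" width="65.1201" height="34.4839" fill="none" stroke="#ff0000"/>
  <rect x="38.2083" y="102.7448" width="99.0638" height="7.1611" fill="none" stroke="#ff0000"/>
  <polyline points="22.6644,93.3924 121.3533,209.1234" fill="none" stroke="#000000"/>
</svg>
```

1 u = 1 mm; y_m = 250.2426 − y.

[1] `<line>` line segment, #ff0000→cut S920 F1083: (107.9239,104.4649) → (146.6810,147.2473)

[2] `<rect>` rectangle, #ff0000→cut S920 F1083: (65.3193,174.8706) → (130.4394,174.8706) → (130.4394,140.3867) → (65.3193,140.3867) → (65.3193,174.8706) (closed)

[3] `<rect>` rectangle, #ff0000→cut S920 F1083: (38.2083,147.4978) → (137.2721,147.4978) → (137.2721,140.3367) → (38.2083,140.3367) → (38.2083,147.4978) (closed)

[4] `<polyline>` line segment, #000000→engrave S294 F4052: (22.6644,156.8502) → (121.3533,41.1192)

G21
G90
G0 X107.9239 Y104.4649
M4 S920
G01 X146.6810 Y147.2473 F1083
M5
G0 X65.3193 Y174.8706
M4 S920
G01 X130.4394 Y174.8706 F1083
G01 X130.4394 Y140.3867
G01 X65.3193 Y140.3867
G01 X65.3193 Y174.8706
M5
G0 X38.2083 Y147.4978
M4 S920
G01 X137.2721 Y147.4978 F1083
G01 X137.2721 Y140.3367
G01 X38.2083 Y140.3367
G01 X38.2083 Y147.4978
M5
G0 X22.6644 Y156.8502
M4 S294
G01 X121.3533 Y41.1192 F4052
M5
G0 X0.0000 Y0.0000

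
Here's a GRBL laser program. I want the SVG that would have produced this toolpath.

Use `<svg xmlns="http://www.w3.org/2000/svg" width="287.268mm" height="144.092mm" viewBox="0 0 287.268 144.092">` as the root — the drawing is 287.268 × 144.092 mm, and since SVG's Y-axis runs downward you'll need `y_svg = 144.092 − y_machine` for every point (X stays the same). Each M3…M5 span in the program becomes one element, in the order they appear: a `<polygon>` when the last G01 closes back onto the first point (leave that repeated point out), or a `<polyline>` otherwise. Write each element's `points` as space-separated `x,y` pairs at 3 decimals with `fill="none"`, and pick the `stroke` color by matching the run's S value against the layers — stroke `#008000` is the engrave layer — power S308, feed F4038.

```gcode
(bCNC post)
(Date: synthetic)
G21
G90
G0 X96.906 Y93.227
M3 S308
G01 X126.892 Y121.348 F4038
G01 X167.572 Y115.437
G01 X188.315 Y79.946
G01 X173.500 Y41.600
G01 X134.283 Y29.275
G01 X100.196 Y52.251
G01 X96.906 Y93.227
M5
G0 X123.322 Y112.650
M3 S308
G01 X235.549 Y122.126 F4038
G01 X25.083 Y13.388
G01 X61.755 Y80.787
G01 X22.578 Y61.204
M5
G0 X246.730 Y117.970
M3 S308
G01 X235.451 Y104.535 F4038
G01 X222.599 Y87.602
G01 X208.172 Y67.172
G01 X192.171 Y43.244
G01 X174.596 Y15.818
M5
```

Each laser-on run becomes one SVG element. Flip Y back into SVG space with y_svg = 144.092 − y_machine. Every run uses S308, so all elements get stroke `#008000` (engrave).

Run 1: The run returns to its start, so emit a `<polygon>` with points (Y-flipped): 96.906,50.865 126.892,22.744 167.572,28.655 188.315,64.146 173.500,102.492 134.283,114.817 100.196,91.841.

Run 2: The run is open, so emit a `<polyline>` with points (Y-flipped): 123.322,31.442 235.549,21.966 25.083,130.704 61.755,63.305 22.578,82.888.

Run 3: The run is open, so emit a `<polyline>` with points (Y-flipped): 246.730,26.122 235.451,39.557 222.599,56.490 208.172,76.920 192.171,100.848 174.596,128.274.

<svg xmlns="http://www.w3.org/2000/svg" width="287.268mm" height="144.092mm" viewBox="0 0 287.268 144.092">
  <polygon points="96.906,50.865 126.892,22.744 167.572,28.655 188.315,64.146 173.500,102.492 134.283,114.817 100.196,91.841" fill="none" stroke="#008000"/>
  <polyline points="123.322,31.442 235.549,21.966 25.083,130.704 61.755,63.305 22.578,82.888" fill="none" stroke="#008000"/>
  <polyline points="246.730,26.122 235.451,39.557 222.599,56.490 208.172,76.920 192.171,100.848 174.596,128.274" fill="none" stroke="#008000"/>
</svg>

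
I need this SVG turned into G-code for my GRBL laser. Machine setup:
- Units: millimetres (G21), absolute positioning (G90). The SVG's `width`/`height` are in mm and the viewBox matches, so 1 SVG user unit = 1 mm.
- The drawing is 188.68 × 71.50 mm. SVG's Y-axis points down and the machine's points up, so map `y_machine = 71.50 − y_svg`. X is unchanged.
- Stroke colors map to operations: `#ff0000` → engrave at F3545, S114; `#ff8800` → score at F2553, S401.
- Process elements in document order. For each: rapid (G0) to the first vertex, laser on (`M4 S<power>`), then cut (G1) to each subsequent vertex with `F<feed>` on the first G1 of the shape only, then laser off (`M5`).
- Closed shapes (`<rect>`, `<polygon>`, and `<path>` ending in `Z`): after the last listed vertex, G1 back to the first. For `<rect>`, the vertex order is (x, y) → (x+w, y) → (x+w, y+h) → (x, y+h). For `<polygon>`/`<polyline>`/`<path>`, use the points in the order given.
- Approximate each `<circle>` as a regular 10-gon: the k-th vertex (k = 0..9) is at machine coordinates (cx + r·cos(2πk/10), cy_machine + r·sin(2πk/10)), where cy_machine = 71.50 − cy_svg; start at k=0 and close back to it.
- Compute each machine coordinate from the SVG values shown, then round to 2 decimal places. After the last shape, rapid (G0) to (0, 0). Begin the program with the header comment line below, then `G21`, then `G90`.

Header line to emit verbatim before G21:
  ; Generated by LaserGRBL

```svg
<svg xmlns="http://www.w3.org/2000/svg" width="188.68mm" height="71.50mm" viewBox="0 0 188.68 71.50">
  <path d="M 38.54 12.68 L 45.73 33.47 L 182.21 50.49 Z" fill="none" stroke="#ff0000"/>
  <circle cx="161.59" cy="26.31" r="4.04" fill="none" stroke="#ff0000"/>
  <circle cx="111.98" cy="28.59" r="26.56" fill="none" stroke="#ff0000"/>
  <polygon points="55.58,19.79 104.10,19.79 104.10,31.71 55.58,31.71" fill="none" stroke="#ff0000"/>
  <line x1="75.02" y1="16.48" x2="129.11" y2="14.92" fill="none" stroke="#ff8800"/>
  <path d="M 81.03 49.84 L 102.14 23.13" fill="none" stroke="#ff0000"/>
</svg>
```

viewBox `0 0 188.68 71.50` with mm width/height → 1 unit = 1 mm. Flip: y_m = 71.50 − y_svg.

**Shape 1** — `<path>` closed polygon, stroke `#ff0000` → engrave (S114, F3545). Machine vertices: (38.54,58.82) → (45.73,38.03) → (182.21,21.01) → (38.54,58.82). Closed: final G1 returns to the first vertex.

**Shape 2** — `<circle>` circle, stroke `#ff0000` → engrave (S114, F3545). Machine vertices: (165.63,45.19) → (164.86,47.56) → (162.84,49.03) → (160.34,49.03) → (158.32,47.56) → (157.55,45.19) → (158.32,42.82) → (160.34,41.35) → (162.84,41.35) → (164.86,42.82) → (165.63,45.19). Closed: final G1 returns to the first vertex.

**Shape 3** — `<circle>` circle, stroke `#ff0000` → engrave (S114, F3545). Machine vertices: (138.54,42.91) → (133.47,58.52) → (120.19,68.17) → (103.77,68.17) → (90.49,58.52) → (85.42,42.91) → (90.49,27.30) → (103.77,17.65) → (120.19,17.65) → (133.47,27.30) → (138.54,42.91). Closed: final G1 returns to the first vertex.

**Shape 4** — `<polygon>` rectangle, stroke `#ff0000` → engrave (S114, F3545). Machine vertices: (55.58,51.71) → (104.10,51.71) → (104.10,39.79) → (55.58,39.79) → (55.58,51.71). Closed: final G1 returns to the first vertex.

**Shape 5** — `<line>` line segment, stroke `#ff8800` → score (S401, F2553). Machine vertices: (75.02,55.02) → (129.11,56.58). Open path.

**Shape 6** — `<path>` line segment, stroke `#ff0000` → engrave (S114, F3545). Machine vertices: (81.03,21.66) → (102.14,48.37). Open path.

; Generated by LaserGRBL
G21
G90
G0 X38.54 Y58.82
M4 S114
G1 X45.73 Y38.03 F3545
G1 X182.21 Y21.01
G1 X38.54 Y58.82
M5
G0 X165.63 Y45.19
M4 S114
G1 X164.86 Y47.56 F3545
G1 X162.84 Y49.03
G1 X160.34 Y49.03
G1 X158.32 Y47.56
G1 X157.55 Y45.19
G1 X158.32 Y42.82
G1 X160.34 Y41.35
G1 X162.84 Y41.35
G1 X164.86 Y42.82
G1 X165.63 Y45.19
M5
G0 X138.54 Y42.91
M4 S114
G1 X133.47 Y58.52 F3545
G1 X120.19 Y68.17
G1 X103.77 Y68.17
G1 X90.49 Y58.52
G1 X85.42 Y42.91
G1 X90.49 Y27.30
G1 X103.77 Y17.65
G1 X120.19 Y17.65
G1 X133.47 Y27.30
G1 X138.54 Y42.91
M5
G0 X55.58 Y51.71
M4 S114
G1 X104.10 Y51.71 F3545
G1 X104.10 Y39.79
G1 X55.58 Y39.79
G1 X55.58 Y51.71
M5
G0 X75.02 Y55.02
M4 S401
G1 X129.11 Y56.58 F2553
M5
G0 X81.03 Y21.66
M4 S114
G1 X102.14 Y48.37 F3545
M5
G0 X0.00 Y0.00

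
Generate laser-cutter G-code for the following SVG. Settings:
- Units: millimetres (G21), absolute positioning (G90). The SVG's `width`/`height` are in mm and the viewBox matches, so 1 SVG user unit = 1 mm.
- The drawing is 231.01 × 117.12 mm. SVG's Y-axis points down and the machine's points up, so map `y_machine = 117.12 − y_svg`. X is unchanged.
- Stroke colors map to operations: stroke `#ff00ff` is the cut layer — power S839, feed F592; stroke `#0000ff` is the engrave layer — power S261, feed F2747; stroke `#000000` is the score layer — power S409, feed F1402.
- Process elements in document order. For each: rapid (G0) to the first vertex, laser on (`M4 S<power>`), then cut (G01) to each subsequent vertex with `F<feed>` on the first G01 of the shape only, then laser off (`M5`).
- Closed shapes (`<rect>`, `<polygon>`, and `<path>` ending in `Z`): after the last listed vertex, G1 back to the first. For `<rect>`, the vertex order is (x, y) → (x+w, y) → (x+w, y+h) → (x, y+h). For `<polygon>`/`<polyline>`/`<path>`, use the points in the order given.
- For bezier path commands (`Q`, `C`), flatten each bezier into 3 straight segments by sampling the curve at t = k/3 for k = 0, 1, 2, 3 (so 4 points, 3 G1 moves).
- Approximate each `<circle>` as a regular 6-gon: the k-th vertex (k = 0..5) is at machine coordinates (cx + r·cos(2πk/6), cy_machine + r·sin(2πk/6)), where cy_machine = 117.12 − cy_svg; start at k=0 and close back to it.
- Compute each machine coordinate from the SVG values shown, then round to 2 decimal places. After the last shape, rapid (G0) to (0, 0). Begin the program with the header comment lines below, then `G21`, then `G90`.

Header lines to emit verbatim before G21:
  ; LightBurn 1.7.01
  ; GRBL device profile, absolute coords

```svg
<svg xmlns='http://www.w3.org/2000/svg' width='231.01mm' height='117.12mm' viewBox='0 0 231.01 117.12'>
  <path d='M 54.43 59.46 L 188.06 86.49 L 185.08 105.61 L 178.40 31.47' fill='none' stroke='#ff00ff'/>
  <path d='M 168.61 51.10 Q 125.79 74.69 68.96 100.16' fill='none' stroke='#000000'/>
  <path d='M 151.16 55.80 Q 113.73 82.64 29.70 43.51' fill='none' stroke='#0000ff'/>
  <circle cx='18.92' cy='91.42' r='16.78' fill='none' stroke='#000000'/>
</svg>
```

; LightBurn 1.7.01
; GRBL device profile, absolute coords
G21
G90
G0 X54.43 Y57.66
M4 S839
G01 X188.06 Y30.63 F592
G01 X185.08 Y11.51
G01 X178.40 Y85.65
M5
G0 X168.61 Y66.02
M4 S409
G01 X138.51 Y50.08 F1402
G01 X105.29 Y33.73
G01 X68.96 Y16.96
M5
G0 X151.16 Y61.32
M4 S261
G01 X121.03 Y50.76 F2747
G01 X80.54 Y54.85
G01 X29.70 Y73.61
M5
G0 X35.70 Y25.70
M4 S409
G01 X27.31 Y40.23 F1402
G01 X10.53 Y40.23
G01 X2.14 Y25.70
G01 X10.53 Y11.17
G01 X27.31 Y11.17
G01 X35.70 Y25.70
M5
G0 X0.00 Y0.00

viewBox `0 0 231.01 117.12` with mm width/height → 1 unit = 1 mm. Flip: y_m = 117.12 − y_svg.

**Shape 1** — `<path>` open polyline, stroke `#ff00ff` → cut (S839, F592). Machine vertices: (54.43,57.66) → (188.06,30.63) → (185.08,11.51) → (178.40,85.65). Open path.

**Shape 2** — `<path>` quadratic bezier, stroke `#000000` → score (S409, F1402). Control points (SVG): P0=(168.61,51.10), P1=(125.79,74.69), P2=(68.96,100.16); sampled at t=k/3. Machine vertices: (168.61,66.02) → (138.51,50.08) → (105.29,33.73) → (68.96,16.96). Open path.

**Shape 3** — `<path>` quadratic bezier, stroke `#0000ff` → engrave (S261, F2747). Control points (SVG): P0=(151.16,55.80), P1=(113.73,82.64), P2=(29.70,43.51); sampled at t=k/3. Machine vertices: (151.16,61.32) → (121.03,50.76) → (80.54,54.85) → (29.70,73.61). Open path.

**Shape 4** — `<circle>` circle, stroke `#000000` → score (S409, F1402). Machine vertices: (35.70,25.70) → (27.31,40.23) → (10.53,40.23) → (2.14,25.70) → (10.53,11.17) → (27.31,11.17) → (35.70,25.70). Closed: final G1 returns to the first vertex.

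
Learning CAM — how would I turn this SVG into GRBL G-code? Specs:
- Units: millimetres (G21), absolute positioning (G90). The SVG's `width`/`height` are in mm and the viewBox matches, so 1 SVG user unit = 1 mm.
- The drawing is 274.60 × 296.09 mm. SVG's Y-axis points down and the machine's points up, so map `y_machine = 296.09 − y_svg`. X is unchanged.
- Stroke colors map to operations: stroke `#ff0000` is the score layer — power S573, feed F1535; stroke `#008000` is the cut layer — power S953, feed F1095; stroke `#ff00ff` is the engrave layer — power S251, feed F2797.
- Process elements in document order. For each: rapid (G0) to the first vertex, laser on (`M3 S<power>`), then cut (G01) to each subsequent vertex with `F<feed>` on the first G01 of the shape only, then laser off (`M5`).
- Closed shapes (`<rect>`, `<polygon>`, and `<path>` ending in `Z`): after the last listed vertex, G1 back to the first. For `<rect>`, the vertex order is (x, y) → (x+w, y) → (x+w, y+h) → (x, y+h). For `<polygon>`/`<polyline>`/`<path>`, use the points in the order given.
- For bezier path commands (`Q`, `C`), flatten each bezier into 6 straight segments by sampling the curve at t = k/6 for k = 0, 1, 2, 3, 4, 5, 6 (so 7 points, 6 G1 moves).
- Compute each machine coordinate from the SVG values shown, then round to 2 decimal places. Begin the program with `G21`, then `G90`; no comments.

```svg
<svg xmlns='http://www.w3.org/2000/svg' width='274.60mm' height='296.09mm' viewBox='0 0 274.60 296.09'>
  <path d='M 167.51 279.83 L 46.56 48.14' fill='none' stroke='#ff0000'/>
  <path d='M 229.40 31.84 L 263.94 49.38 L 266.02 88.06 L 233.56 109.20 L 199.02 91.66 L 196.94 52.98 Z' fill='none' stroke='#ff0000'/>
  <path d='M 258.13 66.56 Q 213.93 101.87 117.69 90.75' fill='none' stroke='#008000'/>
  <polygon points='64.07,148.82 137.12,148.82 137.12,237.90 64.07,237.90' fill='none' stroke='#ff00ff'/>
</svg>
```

G21
G90
G0 X167.51 Y16.26
M3 S573
G01 X46.56 Y247.95 F1535
M5
G0 X229.40 Y264.25
M3 S573
G01 X263.94 Y246.71 F1535
G01 X266.02 Y208.03
G01 X233.56 Y186.89
G01 X199.02 Y204.43
G01 X196.94 Y243.11
G01 X229.40 Y264.25
M5
G0 X258.13 Y229.53
M3 S953
G01 X241.95 Y219.05 F1095
G01 X222.88 Y211.15
G01 X200.92 Y205.83
G01 X176.07 Y203.09
G01 X148.32 Y202.92
G01 X117.69 Y205.34
M5
G0 X64.07 Y147.27
M3 S251
G01 X137.12 Y147.27 F2797
G01 X137.12 Y58.19
G01 X64.07 Y58.19
G01 X64.07 Y147.27
M5

Since the viewBox matches the mm dimensions, user units are millimetres directly. The only transform is the Y-flip y_m = 296.09 − y_svg.

Shape 1 is a line segment drawn with `<path>`. Its stroke #ff0000 means score at S573, F1535. After flipping Y the toolpath is (167.51,16.26) → (46.56,247.95).

Shape 2 is a regular polygon drawn with `<path>`. Its stroke #ff0000 means score at S573, F1535. After flipping Y the toolpath is (229.40,264.25) → (263.94,246.71) → (266.02,208.03) → (233.56,186.89) → (199.02,204.43) → (196.94,243.11) → (229.40,264.25), returning to the start.

Shape 3 is a quadratic bezier drawn with `<path>`. Its stroke #008000 means cut at S953, F1095. After flipping Y the toolpath is (258.13,229.53) → (241.95,219.05) → (222.88,211.15) → (200.92,205.83) → (176.07,203.09) → (148.32,202.92) → (117.69,205.34).

Shape 4 is a rectangle drawn with `<polygon>`. Its stroke #ff00ff means engrave at S251, F2797. After flipping Y the toolpath is (64.07,147.27) → (137.12,147.27) → (137.12,58.19) → (64.07,58.19) → (64.07,147.27), returning to the start.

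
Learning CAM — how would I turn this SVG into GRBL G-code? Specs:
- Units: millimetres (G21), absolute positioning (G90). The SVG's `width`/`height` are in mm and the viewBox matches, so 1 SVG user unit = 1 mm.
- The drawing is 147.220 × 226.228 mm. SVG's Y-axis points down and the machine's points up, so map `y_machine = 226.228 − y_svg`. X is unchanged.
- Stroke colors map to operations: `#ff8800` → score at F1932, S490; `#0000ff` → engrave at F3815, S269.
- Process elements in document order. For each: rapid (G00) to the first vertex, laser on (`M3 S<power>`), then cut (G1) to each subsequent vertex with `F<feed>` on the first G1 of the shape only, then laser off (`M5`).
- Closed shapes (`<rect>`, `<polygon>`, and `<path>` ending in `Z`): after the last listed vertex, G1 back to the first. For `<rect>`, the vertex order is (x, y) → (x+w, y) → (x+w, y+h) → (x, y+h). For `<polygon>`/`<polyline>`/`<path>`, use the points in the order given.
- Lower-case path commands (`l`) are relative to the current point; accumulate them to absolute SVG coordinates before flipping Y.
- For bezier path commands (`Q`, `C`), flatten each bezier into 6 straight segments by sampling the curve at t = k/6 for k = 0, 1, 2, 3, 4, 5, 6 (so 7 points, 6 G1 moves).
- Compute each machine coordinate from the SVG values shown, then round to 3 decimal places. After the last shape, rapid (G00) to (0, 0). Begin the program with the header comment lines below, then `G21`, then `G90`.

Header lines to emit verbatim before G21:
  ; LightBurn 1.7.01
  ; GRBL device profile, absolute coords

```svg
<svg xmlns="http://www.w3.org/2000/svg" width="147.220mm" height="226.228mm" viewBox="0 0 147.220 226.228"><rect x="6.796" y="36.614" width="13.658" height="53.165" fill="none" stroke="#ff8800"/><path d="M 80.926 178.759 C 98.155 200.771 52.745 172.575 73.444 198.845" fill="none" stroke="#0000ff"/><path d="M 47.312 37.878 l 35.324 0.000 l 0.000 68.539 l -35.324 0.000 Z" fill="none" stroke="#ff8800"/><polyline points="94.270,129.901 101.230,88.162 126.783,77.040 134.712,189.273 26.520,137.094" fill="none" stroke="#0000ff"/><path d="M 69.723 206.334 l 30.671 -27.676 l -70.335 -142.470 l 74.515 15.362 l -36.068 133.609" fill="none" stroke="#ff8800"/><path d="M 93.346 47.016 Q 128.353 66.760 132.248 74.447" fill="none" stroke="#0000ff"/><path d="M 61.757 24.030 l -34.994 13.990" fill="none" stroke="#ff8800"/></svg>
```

1 u = 1 mm; y_m = 226.228 − y.

[1] `<rect>` rectangle, #ff8800→score S490 F1932: (6.796,189.614) → (20.454,189.614) → (20.454,136.449) → (6.796,136.449) → (6.796,189.614) (closed)

[2] `<path>` cubic bezier, #0000ff→engrave S269 F3815: (80.926,47.469) → (84.917,40.162) → (82.044,38.316) → (75.884,39.023) → (70.013,39.374) → (68.008,36.464) → (73.444,27.383)

[3] `<path>` rectangle, #ff8800→score S490 F1932: (47.312,188.350) → (82.636,188.350) → (82.636,119.811) → (47.312,119.811) → (47.312,188.350) (closed)

[4] `<polyline>` open polyline, #0000ff→engrave S269 F3815: (94.270,96.327) → (101.230,138.066) → (126.783,149.188) → (134.712,36.955) → (26.520,89.134)

[5] `<path>` open polyline, #ff8800→score S490 F1932: (69.723,19.894) → (100.394,47.570) → (30.059,190.040) → (104.574,174.678) → (68.506,41.069)

[6] `<path>` quadratic bezier, #0000ff→engrave S269 F3815: (93.346,179.212) → (104.151,172.966) → (113.227,167.389) → (120.575,162.482) → (126.194,158.245) → (130.085,154.678) → (132.248,151.781)

[7] `<path>` line segment, #ff8800→score S490 F1932: (61.757,202.198) → (26.763,188.208)

; LightBurn 1.7.01
; GRBL device profile, absolute coords
G21
G90
G00 X6.796 Y189.614
M3 S490
G1 X20.454 Y189.614 F1932
G1 X20.454 Y136.449
G1 X6.796 Y136.449
G1 X6.796 Y189.614
M5
G00 X80.926 Y47.469
M3 S269
G1 X84.917 Y40.162 F3815
G1 X82.044 Y38.316
G1 X75.884 Y39.023
G1 X70.013 Y39.374
G1 X68.008 Y36.464
G1 X73.444 Y27.383
M5
G00 X47.312 Y188.350
M3 S490
G1 X82.636 Y188.350 F1932
G1 X82.636 Y119.811
G1 X47.312 Y119.811
G1 X47.312 Y188.350
M5
G00 X94.270 Y96.327
M3 S269
G1 X101.230 Y138.066 F3815
G1 X126.783 Y149.188
G1 X134.712 Y36.955
G1 X26.520 Y89.134
M5
G00 X69.723 Y19.894
M3 S490
G1 X100.394 Y47.570 F1932
G1 X30.059 Y190.040
G1 X104.574 Y174.678
G1 X68.506 Y41.069
M5
G00 X93.346 Y179.212
M3 S269
G1 X104.151 Y172.966 F3815
G1 X113.227 Y167.389
G1 X120.575 Y162.482
G1 X126.194 Y158.245
G1 X130.085 Y154.678
G1 X132.248 Y151.781
M5
G00 X61.757 Y202.198
M3 S490
G1 X26.763 Y188.208 F1932
M5
G00 X0.000 Y0.000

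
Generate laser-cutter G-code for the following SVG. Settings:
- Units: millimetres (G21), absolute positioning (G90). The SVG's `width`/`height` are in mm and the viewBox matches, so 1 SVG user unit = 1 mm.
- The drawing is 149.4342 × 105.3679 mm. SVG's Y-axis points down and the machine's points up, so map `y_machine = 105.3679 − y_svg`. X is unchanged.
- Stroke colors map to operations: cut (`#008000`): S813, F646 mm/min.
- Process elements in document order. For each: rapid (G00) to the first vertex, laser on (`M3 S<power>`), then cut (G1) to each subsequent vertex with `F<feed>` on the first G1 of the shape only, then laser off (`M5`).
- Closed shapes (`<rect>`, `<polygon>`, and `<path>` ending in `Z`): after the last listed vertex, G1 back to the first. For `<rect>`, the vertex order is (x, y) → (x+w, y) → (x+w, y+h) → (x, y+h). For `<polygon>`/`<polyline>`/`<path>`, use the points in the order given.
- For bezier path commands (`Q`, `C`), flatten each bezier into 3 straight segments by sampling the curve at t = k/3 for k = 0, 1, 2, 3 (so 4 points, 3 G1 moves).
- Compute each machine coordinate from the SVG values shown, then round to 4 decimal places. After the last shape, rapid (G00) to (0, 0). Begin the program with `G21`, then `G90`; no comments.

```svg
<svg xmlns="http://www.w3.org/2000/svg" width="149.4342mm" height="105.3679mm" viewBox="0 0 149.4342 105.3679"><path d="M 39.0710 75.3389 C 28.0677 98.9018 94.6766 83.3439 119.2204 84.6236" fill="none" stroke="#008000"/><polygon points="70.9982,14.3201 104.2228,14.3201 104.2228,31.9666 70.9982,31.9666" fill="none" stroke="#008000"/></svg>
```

G21
G90
G00 X39.0710 Y30.0290
M3 S813
G1 X49.5059 Y17.4338 F646
G1 X85.0874 Y18.4840
G1 X119.2204 Y20.7443
M5
G00 X70.9982 Y91.0478
M3 S813
G1 X104.2228 Y91.0478 F646
G1 X104.2228 Y73.4013
G1 X70.9982 Y73.4013
G1 X70.9982 Y91.0478
M5
G00 X0.0000 Y0.0000

1 u = 1 mm; y_m = 105.3679 − y.

[1] `<path>` cubic bezier, #008000→cut S813 F646: (39.0710,30.0290) → (49.5059,17.4338) → (85.0874,18.4840) → (119.2204,20.7443)

[2] `<polygon>` rectangle, #008000→cut S813 F646: (70.9982,91.0478) → (104.2228,91.0478) → (104.2228,73.4013) → (70.9982,73.4013) → (70.9982,91.0478) (closed)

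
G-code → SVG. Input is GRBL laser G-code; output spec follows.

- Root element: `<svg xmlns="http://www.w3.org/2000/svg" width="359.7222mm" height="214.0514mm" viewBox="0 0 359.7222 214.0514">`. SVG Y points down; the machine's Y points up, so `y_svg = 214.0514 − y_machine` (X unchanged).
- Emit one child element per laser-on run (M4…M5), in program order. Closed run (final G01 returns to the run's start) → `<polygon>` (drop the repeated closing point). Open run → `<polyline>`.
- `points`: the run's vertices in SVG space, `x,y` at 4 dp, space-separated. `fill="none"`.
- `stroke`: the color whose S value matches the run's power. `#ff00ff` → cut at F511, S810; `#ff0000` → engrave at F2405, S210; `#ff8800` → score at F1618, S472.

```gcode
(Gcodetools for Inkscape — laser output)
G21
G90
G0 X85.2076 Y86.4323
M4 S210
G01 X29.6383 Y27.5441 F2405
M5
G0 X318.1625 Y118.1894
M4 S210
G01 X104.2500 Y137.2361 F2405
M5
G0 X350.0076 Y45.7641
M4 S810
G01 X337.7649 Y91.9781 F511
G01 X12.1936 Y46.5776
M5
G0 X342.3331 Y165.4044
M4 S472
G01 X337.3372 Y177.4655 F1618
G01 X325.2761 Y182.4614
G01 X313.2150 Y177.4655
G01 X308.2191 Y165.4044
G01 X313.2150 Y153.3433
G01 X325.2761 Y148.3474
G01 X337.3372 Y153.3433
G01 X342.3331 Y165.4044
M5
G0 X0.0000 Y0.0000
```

<svg xmlns="http://www.w3.org/2000/svg" width="359.7222mm" height="214.0514mm" viewBox="0 0 359.7222 214.0514">
  <polyline points="85.2076,127.6191 29.6383,186.5073" fill="none" stroke="#ff0000"/>
  <polyline points="318.1625,95.8620 104.2500,76.8153" fill="none" stroke="#ff0000"/>
  <polyline points="350.0076,168.2873 337.7649,122.0733 12.1936,167.4738" fill="none" stroke="#ff00ff"/>
  <polygon points="342.3331,48.6470 337.3372,36.5859 325.2761,31.5900 313.2150,36.5859 308.2191,48.6470 313.2150,60.7081 325.2761,65.7040 337.3372,60.7081" fill="none" stroke="#ff8800"/>
</svg>

Each laser-on run becomes one SVG element. Flip Y back into SVG space with y_svg = 214.0514 − y_machine.

Run 1: power S210 maps to stroke `#ff0000` (engrave). The run is open, so emit a `<polyline>` with points (Y-flipped): 85.2076,127.6191 29.6383,186.5073.

Run 2: the run's S210 means `#ff0000` (engrave). The run is open, so emit a `<polyline>` with points (Y-flipped): 318.1625,95.8620 104.2500,76.8153.

Run 3: power S810 maps to stroke `#ff00ff` (cut). The run is open, so emit a `<polyline>` with points (Y-flipped): 350.0076,168.2873 337.7649,122.0733 12.1936,167.4738.

Run 4: the run's S472 means `#ff8800` (score). The run returns to its start, so emit a `<polygon>` with points (Y-flipped): 342.3331,48.6470 337.3372,36.5859 325.2761,31.5900 313.2150,36.5859 308.2191,48.6470 313.2150,60.7081 325.2761,65.7040 337.3372,60.7081.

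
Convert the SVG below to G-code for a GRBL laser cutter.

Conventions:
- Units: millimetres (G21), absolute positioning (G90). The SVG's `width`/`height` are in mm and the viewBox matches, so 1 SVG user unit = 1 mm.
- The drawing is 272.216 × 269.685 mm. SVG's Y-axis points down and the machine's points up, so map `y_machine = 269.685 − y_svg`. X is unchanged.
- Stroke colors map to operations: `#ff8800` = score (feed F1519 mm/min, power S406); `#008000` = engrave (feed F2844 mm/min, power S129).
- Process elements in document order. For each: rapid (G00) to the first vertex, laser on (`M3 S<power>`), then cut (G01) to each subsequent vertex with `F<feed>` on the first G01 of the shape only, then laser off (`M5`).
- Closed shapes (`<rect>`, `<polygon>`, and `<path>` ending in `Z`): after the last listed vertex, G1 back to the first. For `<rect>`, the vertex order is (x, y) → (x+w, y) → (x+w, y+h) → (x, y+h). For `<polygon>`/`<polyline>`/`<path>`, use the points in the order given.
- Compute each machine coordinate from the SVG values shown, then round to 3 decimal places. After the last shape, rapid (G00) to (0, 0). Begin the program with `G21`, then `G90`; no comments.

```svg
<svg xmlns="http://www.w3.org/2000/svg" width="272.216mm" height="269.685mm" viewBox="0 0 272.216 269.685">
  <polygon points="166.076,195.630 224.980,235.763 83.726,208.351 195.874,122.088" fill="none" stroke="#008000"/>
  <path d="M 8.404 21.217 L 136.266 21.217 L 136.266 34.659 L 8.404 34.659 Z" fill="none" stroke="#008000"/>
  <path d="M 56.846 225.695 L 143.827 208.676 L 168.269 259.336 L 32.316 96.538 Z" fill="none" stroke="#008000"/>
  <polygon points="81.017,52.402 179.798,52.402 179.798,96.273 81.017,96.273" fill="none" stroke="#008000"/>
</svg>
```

G21
G90
G00 X166.076 Y74.055
M3 S129
G01 X224.980 Y33.922 F2844
G01 X83.726 Y61.334
G01 X195.874 Y147.597
G01 X166.076 Y74.055
M5
G00 X8.404 Y248.468
M3 S129
G01 X136.266 Y248.468 F2844
G01 X136.266 Y235.026
G01 X8.404 Y235.026
G01 X8.404 Y248.468
M5
G00 X56.846 Y43.990
M3 S129
G01 X143.827 Y61.009 F2844
G01 X168.269 Y10.349
G01 X32.316 Y173.147
G01 X56.846 Y43.990
M5
G00 X81.017 Y217.283
M3 S129
G01 X179.798 Y217.283 F2844
G01 X179.798 Y173.412
G01 X81.017 Y173.412
G01 X81.017 Y217.283
M5
G00 X0.000 Y0.000

1 u = 1 mm; y_m = 269.685 − y.

[1] `<polygon>` closed polygon, #008000→engrave S129 F2844: (166.076,74.055) → (224.980,33.922) → (83.726,61.334) → (195.874,147.597) → (166.076,74.055) (closed)

[2] `<path>` rectangle, #008000→engrave S129 F2844: (8.404,248.468) → (136.266,248.468) → (136.266,235.026) → (8.404,235.026) → (8.404,248.468) (closed)

[3] `<path>` closed polygon, #008000→engrave S129 F2844: (56.846,43.990) → (143.827,61.009) → (168.269,10.349) → (32.316,173.147) → (56.846,43.990) (closed)

[4] `<polygon>` rectangle, #008000→engrave S129 F2844: (81.017,217.283) → (179.798,217.283) → (179.798,173.412) → (81.017,173.412) → (81.017,217.283) (closed)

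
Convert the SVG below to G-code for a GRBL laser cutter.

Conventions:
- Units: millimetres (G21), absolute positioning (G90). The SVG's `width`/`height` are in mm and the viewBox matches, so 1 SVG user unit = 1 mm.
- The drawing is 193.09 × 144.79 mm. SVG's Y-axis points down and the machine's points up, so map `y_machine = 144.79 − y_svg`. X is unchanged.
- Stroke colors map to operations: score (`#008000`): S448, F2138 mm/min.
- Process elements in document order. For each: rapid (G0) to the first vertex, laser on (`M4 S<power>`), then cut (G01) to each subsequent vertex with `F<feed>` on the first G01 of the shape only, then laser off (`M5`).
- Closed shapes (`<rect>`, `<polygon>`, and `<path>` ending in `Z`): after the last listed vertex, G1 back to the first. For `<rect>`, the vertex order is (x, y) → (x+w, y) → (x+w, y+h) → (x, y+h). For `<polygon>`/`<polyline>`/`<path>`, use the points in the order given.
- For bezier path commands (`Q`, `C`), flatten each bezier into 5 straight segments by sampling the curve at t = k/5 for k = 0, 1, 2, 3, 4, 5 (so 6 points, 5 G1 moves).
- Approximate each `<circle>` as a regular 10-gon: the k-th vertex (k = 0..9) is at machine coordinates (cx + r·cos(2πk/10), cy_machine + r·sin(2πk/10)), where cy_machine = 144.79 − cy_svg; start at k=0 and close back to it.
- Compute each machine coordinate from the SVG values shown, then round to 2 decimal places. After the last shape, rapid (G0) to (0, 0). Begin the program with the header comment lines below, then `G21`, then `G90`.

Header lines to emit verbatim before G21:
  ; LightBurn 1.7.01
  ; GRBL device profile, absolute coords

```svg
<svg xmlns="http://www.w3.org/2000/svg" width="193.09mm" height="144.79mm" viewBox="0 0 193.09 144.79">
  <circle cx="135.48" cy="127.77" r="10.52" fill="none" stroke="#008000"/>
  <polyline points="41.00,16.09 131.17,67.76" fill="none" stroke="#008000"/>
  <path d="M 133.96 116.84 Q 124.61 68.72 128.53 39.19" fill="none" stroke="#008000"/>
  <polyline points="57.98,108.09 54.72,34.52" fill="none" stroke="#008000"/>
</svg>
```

viewBox `0 0 193.09 144.79` with mm width/height → 1 unit = 1 mm. Flip: y_m = 144.79 − y_svg.

**Shape 1** — `<circle>` circle, stroke `#008000` → score (S448, F2138). Machine vertices: (146.00,17.02) → (143.99,23.20) → (138.73,27.03) → (132.23,27.03) → (126.97,23.20) → (124.96,17.02) → (126.97,10.84) → (132.23,7.01) → (138.73,7.01) → (143.99,10.84) → (146.00,17.02). Closed: final G1 returns to the first vertex.

**Shape 2** — `<polyline>` line segment, stroke `#008000` → score (S448, F2138). Machine vertices: (41.00,128.70) → (131.17,77.03). Open path.

**Shape 3** — `<path>` quadratic bezier, stroke `#008000` → score (S448, F2138). Control points (SVG): P0=(133.96,116.84), P1=(124.61,68.72), P2=(128.53,39.19); sampled at t=k/5. Machine vertices: (133.96,27.95) → (130.75,46.45) → (128.60,63.47) → (127.52,79.00) → (127.49,93.04) → (128.53,105.60). Open path.

**Shape 4** — `<polyline>` line segment, stroke `#008000` → score (S448, F2138). Machine vertices: (57.98,36.70) → (54.72,110.27). Open path.

; LightBurn 1.7.01
; GRBL device profile, absolute coords
G21
G90
G0 X146.00 Y17.02
M4 S448
G01 X143.99 Y23.20 F2138
G01 X138.73 Y27.03
G01 X132.23 Y27.03
G01 X126.97 Y23.20
G01 X124.96 Y17.02
G01 X126.97 Y10.84
G01 X132.23 Y7.01
G01 X138.73 Y7.01
G01 X143.99 Y10.84
G01 X146.00 Y17.02
M5
G0 X41.00 Y128.70
M4 S448
G01 X131.17 Y77.03 F2138
M5
G0 X133.96 Y27.95
M4 S448
G01 X130.75 Y46.45 F2138
G01 X128.60 Y63.47
G01 X127.52 Y79.00
G01 X127.49 Y93.04
G01 X128.53 Y105.60
M5
G0 X57.98 Y36.70
M4 S448
G01 X54.72 Y110.27 F2138
M5
G0 X0.00 Y0.00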